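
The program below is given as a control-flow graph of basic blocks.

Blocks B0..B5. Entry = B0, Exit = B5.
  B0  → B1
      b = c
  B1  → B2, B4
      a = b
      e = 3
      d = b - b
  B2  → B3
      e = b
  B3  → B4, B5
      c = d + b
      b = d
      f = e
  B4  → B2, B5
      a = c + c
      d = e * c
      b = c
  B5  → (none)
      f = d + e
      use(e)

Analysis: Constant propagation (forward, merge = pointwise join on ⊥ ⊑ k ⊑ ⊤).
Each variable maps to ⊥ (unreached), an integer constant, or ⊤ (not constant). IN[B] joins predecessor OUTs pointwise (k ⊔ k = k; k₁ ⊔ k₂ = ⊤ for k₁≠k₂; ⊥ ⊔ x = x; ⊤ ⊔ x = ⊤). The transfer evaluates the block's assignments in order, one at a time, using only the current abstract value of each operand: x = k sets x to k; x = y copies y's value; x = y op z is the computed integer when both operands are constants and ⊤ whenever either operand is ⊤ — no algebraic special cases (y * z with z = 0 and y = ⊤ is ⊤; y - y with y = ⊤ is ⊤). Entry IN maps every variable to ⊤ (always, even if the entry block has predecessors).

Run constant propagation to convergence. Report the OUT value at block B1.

Converged values:
  B0:  IN=(all ⊤)  OUT=(all ⊤)
  B1:  IN=(all ⊤)  OUT={e:3; rest ⊤}
  B2:  IN=(all ⊤)  OUT=(all ⊤)
  B3:  IN=(all ⊤)  OUT=(all ⊤)
  B4:  IN=(all ⊤)  OUT=(all ⊤)
  B5:  IN=(all ⊤)  OUT=(all ⊤)

Merge at B1: IN[B1] = OUT[B0] = {a: ⊤, b: ⊤, c: ⊤, d: ⊤, e: ⊤, f: ⊤}
Applying B1's transfer function to that IN value gives OUT[B1] (row B1 above).

Answer: {a: ⊤, b: ⊤, c: ⊤, d: ⊤, e: 3, f: ⊤}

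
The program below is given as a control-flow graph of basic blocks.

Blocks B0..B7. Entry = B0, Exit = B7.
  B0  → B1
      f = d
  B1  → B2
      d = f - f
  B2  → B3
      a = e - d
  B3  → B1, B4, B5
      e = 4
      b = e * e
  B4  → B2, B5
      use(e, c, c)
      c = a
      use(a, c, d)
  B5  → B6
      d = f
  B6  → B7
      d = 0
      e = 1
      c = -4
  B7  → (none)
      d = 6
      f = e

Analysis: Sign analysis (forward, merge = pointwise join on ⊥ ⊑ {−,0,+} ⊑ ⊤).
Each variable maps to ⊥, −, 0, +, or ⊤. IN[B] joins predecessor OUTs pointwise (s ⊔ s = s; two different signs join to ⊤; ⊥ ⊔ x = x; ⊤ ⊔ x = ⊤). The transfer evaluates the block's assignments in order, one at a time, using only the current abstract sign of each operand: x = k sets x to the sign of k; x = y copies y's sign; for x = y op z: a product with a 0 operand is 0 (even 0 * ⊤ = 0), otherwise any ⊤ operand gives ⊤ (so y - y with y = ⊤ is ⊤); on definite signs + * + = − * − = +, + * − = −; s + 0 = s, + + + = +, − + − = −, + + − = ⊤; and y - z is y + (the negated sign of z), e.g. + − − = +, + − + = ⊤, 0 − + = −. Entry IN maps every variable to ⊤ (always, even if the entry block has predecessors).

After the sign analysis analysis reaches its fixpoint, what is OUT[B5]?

Fixpoint table:
  B0:  IN=(all ⊤)  OUT=(all ⊤)
  B1:  IN=(all ⊤)  OUT=(all ⊤)
  B2:  IN=(all ⊤)  OUT=(all ⊤)
  B3:  IN=(all ⊤)  OUT={b:+, e:+; rest ⊤}
  B4:  IN={b:+, e:+; rest ⊤}  OUT={b:+, e:+; rest ⊤}
  B5:  IN={b:+, e:+; rest ⊤}  OUT={b:+, e:+; rest ⊤}
  B6:  IN={b:+, e:+; rest ⊤}  OUT={b:+, c:-, d:0, e:+; rest ⊤}
  B7:  IN={b:+, c:-, d:0, e:+; rest ⊤}  OUT={b:+, c:-, d:+, e:+, f:+; rest ⊤}

Merge at B5: IN[B5] = OUT[B3] ⊔ OUT[B4] = {a: ⊤, b: +, c: ⊤, d: ⊤, e: +, f: ⊤}
Applying B5's transfer function to that IN value gives OUT[B5] (row B5 above).

Answer: {a: ⊤, b: +, c: ⊤, d: ⊤, e: +, f: ⊤}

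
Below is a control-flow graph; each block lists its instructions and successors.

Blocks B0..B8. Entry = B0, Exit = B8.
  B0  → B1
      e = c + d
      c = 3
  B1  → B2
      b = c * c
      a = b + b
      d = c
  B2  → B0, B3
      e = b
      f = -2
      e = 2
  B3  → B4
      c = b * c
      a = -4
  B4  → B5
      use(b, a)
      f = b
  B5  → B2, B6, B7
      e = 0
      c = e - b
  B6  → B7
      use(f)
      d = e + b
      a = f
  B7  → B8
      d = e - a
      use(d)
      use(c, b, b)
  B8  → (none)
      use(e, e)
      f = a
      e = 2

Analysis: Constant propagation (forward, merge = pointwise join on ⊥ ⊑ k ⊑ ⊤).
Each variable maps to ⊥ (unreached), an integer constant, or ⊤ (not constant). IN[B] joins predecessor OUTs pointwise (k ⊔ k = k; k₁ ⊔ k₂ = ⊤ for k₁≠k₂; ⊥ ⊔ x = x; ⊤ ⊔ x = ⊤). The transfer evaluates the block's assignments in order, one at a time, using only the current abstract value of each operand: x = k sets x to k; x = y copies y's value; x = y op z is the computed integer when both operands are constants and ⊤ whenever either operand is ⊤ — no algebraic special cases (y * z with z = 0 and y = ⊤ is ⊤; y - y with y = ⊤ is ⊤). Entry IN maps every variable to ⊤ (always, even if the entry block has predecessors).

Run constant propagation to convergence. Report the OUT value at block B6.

Fixpoint table:
  B0:  IN=(all ⊤)  OUT={c:3; rest ⊤}
  B1:  IN={c:3; rest ⊤}  OUT={a:18, b:9, c:3, d:3; rest ⊤}
  B2:  IN={b:9, d:3; rest ⊤}  OUT={b:9, d:3, e:2, f:-2; rest ⊤}
  B3:  IN={b:9, d:3, e:2, f:-2; rest ⊤}  OUT={a:-4, b:9, d:3, e:2, f:-2; rest ⊤}
  B4:  IN={a:-4, b:9, d:3, e:2, f:-2; rest ⊤}  OUT={a:-4, b:9, d:3, e:2, f:9; rest ⊤}
  B5:  IN={a:-4, b:9, d:3, e:2, f:9; rest ⊤}  OUT={a:-4, b:9, c:-9, d:3, e:0, f:9; rest ⊤}
  B6:  IN={a:-4, b:9, c:-9, d:3, e:0, f:9; rest ⊤}  OUT={a:9, b:9, c:-9, d:9, e:0, f:9; rest ⊤}
  B7:  IN={b:9, c:-9, e:0, f:9; rest ⊤}  OUT={b:9, c:-9, e:0, f:9; rest ⊤}
  B8:  IN={b:9, c:-9, e:0, f:9; rest ⊤}  OUT={b:9, c:-9, e:2; rest ⊤}

Merge at B6: IN[B6] = OUT[B5] = {a: -4, b: 9, c: -9, d: 3, e: 0, f: 9}
Applying B6's transfer function to that IN value gives OUT[B6] (row B6 above).

Answer: {a: 9, b: 9, c: -9, d: 9, e: 0, f: 9}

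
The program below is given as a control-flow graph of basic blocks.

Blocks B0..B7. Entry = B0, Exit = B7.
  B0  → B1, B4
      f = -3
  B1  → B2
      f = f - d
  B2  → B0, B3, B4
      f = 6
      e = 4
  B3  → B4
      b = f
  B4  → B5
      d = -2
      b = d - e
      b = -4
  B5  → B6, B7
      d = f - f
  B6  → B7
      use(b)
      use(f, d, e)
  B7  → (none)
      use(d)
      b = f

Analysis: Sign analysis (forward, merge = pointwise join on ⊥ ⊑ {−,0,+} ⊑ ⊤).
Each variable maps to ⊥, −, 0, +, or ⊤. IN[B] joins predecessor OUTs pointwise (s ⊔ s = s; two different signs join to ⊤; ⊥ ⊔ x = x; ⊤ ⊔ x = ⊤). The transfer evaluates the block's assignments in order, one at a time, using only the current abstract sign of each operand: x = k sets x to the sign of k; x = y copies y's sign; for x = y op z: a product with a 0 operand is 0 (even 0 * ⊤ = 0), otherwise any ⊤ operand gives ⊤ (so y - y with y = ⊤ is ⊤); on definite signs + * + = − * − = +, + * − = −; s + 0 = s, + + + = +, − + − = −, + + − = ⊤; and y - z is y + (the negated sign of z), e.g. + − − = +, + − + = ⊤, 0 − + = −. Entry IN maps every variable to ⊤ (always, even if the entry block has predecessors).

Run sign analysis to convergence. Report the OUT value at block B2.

Answer: {a: ⊤, b: ⊤, c: ⊤, d: ⊤, e: +, f: +}

Derivation:
Fixpoint table:
  B0:   IN=(all ⊤)   OUT={f:-; rest ⊤}
  B1:   IN={f:-; rest ⊤}   OUT=(all ⊤)
  B2:   IN=(all ⊤)   OUT={e:+, f:+; rest ⊤}
  B3:   IN={e:+, f:+; rest ⊤}   OUT={b:+, e:+, f:+; rest ⊤}
  B4:   IN=(all ⊤)   OUT={b:-, d:-; rest ⊤}
  B5:   IN={b:-, d:-; rest ⊤}   OUT={b:-; rest ⊤}
  B6:   IN={b:-; rest ⊤}   OUT={b:-; rest ⊤}
  B7:   IN={b:-; rest ⊤}   OUT=(all ⊤)

Merge at B2: IN[B2] = OUT[B1] = {a: ⊤, b: ⊤, c: ⊤, d: ⊤, e: ⊤, f: ⊤}
Applying B2's transfer function to that IN value gives OUT[B2] (row B2 above).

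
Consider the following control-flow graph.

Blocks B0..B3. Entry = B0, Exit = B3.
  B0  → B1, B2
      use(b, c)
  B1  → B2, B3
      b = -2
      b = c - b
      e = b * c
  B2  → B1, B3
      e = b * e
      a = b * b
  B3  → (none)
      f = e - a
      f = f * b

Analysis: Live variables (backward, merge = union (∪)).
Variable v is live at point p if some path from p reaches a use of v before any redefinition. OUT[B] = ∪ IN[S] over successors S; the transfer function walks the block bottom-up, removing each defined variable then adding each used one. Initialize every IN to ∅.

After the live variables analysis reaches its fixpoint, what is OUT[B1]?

Answer: {a, b, c, e}

Trace:
Fixpoint table:
  B0: | IN={a, b, c, e} | OUT={a, b, c, e}
  B1: | IN={a, c} | OUT={a, b, c, e}
  B2: | IN={b, c, e} | OUT={a, b, c, e}
  B3: | IN={a, b, e} | OUT={}

Merge at B1: OUT[B1] = IN[B2] ⊔ IN[B3] = {a, b, c, e}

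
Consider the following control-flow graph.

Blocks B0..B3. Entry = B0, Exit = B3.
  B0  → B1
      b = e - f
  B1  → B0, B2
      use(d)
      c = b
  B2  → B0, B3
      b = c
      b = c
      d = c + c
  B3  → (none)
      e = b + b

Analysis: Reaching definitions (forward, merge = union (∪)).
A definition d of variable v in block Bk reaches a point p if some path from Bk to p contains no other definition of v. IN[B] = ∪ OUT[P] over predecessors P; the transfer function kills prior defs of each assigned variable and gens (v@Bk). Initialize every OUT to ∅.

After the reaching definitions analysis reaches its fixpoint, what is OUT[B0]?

Per-block solution:
  B0: | IN={b@B0, b@B2, c@B1, d@B2} | OUT={b@B0, c@B1, d@B2}
  B1: | IN={b@B0, c@B1, d@B2} | OUT={b@B0, c@B1, d@B2}
  B2: | IN={b@B0, c@B1, d@B2} | OUT={b@B2, c@B1, d@B2}
  B3: | IN={b@B2, c@B1, d@B2} | OUT={b@B2, c@B1, d@B2, e@B3}

Merge at B0 (entry node, so the boundary value {} is joined with the incoming edge(s)): IN[B0] = {} ⊔ OUT[B1] ⊔ OUT[B2] = {b@B0, b@B2, c@B1, d@B2}
Applying B0's transfer function to that IN value gives OUT[B0] (row B0 above).

Answer: {b@B0, c@B1, d@B2}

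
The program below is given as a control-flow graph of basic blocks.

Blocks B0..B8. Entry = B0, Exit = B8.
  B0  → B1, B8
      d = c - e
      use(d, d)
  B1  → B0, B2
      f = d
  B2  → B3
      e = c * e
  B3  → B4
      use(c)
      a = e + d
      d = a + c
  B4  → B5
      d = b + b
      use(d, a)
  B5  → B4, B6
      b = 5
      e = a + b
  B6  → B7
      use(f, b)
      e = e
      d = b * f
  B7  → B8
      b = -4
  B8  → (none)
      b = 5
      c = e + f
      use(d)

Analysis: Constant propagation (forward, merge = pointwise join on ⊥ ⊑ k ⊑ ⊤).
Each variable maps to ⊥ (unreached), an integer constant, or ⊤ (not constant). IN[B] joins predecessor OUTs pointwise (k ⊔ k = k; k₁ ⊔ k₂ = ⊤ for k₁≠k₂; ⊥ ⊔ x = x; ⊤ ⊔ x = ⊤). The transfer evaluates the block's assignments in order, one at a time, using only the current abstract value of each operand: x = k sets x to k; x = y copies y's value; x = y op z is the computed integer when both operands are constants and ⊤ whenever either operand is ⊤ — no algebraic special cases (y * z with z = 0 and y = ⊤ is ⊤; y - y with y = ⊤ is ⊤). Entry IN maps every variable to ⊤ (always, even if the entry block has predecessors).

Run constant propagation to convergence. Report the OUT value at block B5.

Answer: {a: ⊤, b: 5, c: ⊤, d: ⊤, e: ⊤, f: ⊤}

Derivation:
Fixpoint table:
  B0: | IN=(all ⊤) | OUT=(all ⊤)
  B1: | IN=(all ⊤) | OUT=(all ⊤)
  B2: | IN=(all ⊤) | OUT=(all ⊤)
  B3: | IN=(all ⊤) | OUT=(all ⊤)
  B4: | IN=(all ⊤) | OUT=(all ⊤)
  B5: | IN=(all ⊤) | OUT={b:5; rest ⊤}
  B6: | IN={b:5; rest ⊤} | OUT={b:5; rest ⊤}
  B7: | IN={b:5; rest ⊤} | OUT={b:-4; rest ⊤}
  B8: | IN=(all ⊤) | OUT={b:5; rest ⊤}

Merge at B5: IN[B5] = OUT[B4] = {a: ⊤, b: ⊤, c: ⊤, d: ⊤, e: ⊤, f: ⊤}
Applying B5's transfer function to that IN value gives OUT[B5] (row B5 above).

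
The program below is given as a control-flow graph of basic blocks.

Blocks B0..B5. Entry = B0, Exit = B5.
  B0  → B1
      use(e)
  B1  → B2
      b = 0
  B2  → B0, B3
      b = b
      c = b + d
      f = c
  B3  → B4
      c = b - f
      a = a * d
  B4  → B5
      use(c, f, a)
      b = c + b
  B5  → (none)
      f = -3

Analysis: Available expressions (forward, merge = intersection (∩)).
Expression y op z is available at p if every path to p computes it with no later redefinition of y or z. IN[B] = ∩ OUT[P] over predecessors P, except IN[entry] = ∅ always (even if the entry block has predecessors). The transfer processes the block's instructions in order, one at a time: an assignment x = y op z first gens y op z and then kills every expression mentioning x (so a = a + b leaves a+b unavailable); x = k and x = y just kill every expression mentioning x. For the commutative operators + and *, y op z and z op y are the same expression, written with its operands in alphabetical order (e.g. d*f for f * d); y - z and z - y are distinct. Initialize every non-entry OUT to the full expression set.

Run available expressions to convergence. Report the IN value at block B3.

Per-block solution:
  B0:   IN={}   OUT={}
  B1:   IN={}   OUT={}
  B2:   IN={}   OUT={b+d}
  B3:   IN={b+d}   OUT={b+d, b-f}
  B4:   IN={b+d, b-f}   OUT={}
  B5:   IN={}   OUT={}

Merge at B3: IN[B3] = OUT[B2] = {b+d}

Answer: {b+d}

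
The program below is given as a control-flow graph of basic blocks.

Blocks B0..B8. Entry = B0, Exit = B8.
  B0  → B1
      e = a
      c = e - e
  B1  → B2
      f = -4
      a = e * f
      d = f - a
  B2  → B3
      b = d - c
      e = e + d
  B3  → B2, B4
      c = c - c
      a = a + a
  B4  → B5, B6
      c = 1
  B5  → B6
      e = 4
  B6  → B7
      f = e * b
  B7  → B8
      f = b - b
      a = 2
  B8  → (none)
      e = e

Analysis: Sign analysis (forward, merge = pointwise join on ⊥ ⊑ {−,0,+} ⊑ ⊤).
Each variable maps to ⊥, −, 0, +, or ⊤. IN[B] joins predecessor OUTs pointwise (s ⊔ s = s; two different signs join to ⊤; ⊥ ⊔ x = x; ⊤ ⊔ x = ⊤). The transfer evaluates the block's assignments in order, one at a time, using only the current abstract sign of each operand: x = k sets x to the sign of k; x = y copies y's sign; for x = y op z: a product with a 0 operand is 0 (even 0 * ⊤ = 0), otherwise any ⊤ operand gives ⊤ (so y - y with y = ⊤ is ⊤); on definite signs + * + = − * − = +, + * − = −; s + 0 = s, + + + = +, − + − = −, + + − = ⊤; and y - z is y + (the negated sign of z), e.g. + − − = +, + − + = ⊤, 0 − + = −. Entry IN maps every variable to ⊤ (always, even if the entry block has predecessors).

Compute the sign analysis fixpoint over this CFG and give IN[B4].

Answer: {a: ⊤, b: ⊤, c: ⊤, d: ⊤, e: ⊤, f: -}

Derivation:
Per-block solution:
  B0:   IN=(all ⊤)   OUT=(all ⊤)
  B1:   IN=(all ⊤)   OUT={f:-; rest ⊤}
  B2:   IN={f:-; rest ⊤}   OUT={f:-; rest ⊤}
  B3:   IN={f:-; rest ⊤}   OUT={f:-; rest ⊤}
  B4:   IN={f:-; rest ⊤}   OUT={c:+, f:-; rest ⊤}
  B5:   IN={c:+, f:-; rest ⊤}   OUT={c:+, e:+, f:-; rest ⊤}
  B6:   IN={c:+, f:-; rest ⊤}   OUT={c:+; rest ⊤}
  B7:   IN={c:+; rest ⊤}   OUT={a:+, c:+; rest ⊤}
  B8:   IN={a:+, c:+; rest ⊤}   OUT={a:+, c:+; rest ⊤}

Merge at B4: IN[B4] = OUT[B3] = {a: ⊤, b: ⊤, c: ⊤, d: ⊤, e: ⊤, f: -}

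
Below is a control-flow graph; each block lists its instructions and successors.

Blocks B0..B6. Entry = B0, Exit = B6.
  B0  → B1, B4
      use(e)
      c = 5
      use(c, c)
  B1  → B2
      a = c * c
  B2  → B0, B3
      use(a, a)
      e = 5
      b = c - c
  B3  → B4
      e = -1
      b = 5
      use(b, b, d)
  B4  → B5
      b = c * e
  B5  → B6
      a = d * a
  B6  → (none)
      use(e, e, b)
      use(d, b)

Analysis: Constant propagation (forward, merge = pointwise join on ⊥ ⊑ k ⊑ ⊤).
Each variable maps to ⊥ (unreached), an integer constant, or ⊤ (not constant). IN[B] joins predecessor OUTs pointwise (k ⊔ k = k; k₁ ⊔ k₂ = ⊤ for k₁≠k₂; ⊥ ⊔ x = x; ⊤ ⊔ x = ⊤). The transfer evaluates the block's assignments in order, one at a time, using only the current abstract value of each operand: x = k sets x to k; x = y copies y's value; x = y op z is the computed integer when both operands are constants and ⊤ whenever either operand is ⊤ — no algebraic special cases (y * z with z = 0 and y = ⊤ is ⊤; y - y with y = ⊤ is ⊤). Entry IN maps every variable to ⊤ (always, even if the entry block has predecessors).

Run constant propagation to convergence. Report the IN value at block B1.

Answer: {a: ⊤, b: ⊤, c: 5, d: ⊤, e: ⊤, f: ⊤}

Working:
Converged values:
  B0:   IN=(all ⊤)   OUT={c:5; rest ⊤}
  B1:   IN={c:5; rest ⊤}   OUT={a:25, c:5; rest ⊤}
  B2:   IN={a:25, c:5; rest ⊤}   OUT={a:25, b:0, c:5, e:5; rest ⊤}
  B3:   IN={a:25, b:0, c:5, e:5; rest ⊤}   OUT={a:25, b:5, c:5, e:-1; rest ⊤}
  B4:   IN={c:5; rest ⊤}   OUT={c:5; rest ⊤}
  B5:   IN={c:5; rest ⊤}   OUT={c:5; rest ⊤}
  B6:   IN={c:5; rest ⊤}   OUT={c:5; rest ⊤}

Merge at B1: IN[B1] = OUT[B0] = {a: ⊤, b: ⊤, c: 5, d: ⊤, e: ⊤, f: ⊤}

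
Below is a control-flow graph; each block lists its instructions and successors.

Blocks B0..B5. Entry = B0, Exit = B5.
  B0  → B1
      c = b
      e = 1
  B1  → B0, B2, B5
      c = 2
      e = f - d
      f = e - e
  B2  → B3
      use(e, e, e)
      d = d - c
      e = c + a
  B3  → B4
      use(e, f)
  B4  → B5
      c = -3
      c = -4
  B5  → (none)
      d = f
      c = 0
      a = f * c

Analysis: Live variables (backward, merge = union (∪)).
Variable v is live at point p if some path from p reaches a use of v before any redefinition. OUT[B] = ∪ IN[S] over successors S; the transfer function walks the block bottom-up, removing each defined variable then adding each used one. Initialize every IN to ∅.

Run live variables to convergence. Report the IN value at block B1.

Answer: {a, b, d, f}

Working:
Per-block solution:
  B0:  IN={a, b, d, f}  OUT={a, b, d, f}
  B1:  IN={a, b, d, f}  OUT={a, b, c, d, e, f}
  B2:  IN={a, c, d, e, f}  OUT={e, f}
  B3:  IN={e, f}  OUT={f}
  B4:  IN={f}  OUT={f}
  B5:  IN={f}  OUT={}

Merge at B1: OUT[B1] = IN[B0] ⊔ IN[B2] ⊔ IN[B5] = {a, b, c, d, e, f}
Applying B1's transfer function to that OUT value gives IN[B1] (row B1 above).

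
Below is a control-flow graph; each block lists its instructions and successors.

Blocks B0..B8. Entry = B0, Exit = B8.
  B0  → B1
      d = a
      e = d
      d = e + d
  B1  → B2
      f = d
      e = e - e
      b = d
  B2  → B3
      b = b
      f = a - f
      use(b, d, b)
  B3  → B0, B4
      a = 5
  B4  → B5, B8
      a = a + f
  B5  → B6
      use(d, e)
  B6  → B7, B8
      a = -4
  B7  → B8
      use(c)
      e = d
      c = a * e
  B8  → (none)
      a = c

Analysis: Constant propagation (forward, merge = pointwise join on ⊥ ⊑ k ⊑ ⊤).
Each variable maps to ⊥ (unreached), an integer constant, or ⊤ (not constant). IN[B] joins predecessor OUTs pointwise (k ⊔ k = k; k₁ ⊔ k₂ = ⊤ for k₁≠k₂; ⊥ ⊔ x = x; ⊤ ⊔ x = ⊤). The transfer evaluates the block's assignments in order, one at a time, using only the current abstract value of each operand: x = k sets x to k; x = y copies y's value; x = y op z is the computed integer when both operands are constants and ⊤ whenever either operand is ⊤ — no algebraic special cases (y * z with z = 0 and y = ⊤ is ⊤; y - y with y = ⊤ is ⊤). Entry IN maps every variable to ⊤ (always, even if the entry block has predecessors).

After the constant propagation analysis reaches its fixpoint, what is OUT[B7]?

Fixpoint table:
  B0:  IN=(all ⊤)  OUT=(all ⊤)
  B1:  IN=(all ⊤)  OUT=(all ⊤)
  B2:  IN=(all ⊤)  OUT=(all ⊤)
  B3:  IN=(all ⊤)  OUT={a:5; rest ⊤}
  B4:  IN={a:5; rest ⊤}  OUT=(all ⊤)
  B5:  IN=(all ⊤)  OUT=(all ⊤)
  B6:  IN=(all ⊤)  OUT={a:-4; rest ⊤}
  B7:  IN={a:-4; rest ⊤}  OUT={a:-4; rest ⊤}
  B8:  IN=(all ⊤)  OUT=(all ⊤)

Merge at B7: IN[B7] = OUT[B6] = {a: -4, b: ⊤, c: ⊤, d: ⊤, e: ⊤, f: ⊤}
Applying B7's transfer function to that IN value gives OUT[B7] (row B7 above).

Answer: {a: -4, b: ⊤, c: ⊤, d: ⊤, e: ⊤, f: ⊤}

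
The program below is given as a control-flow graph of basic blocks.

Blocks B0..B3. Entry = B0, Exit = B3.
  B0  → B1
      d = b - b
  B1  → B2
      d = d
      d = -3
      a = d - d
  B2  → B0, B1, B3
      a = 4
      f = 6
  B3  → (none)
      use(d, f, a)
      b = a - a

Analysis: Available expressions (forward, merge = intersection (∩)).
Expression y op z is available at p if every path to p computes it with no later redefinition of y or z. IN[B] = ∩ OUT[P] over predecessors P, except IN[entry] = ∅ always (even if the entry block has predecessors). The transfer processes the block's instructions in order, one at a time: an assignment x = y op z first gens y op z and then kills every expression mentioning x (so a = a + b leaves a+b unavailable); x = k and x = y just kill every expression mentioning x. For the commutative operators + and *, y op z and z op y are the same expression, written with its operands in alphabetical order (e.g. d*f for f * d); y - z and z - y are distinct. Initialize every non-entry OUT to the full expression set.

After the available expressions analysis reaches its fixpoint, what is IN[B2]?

Answer: {b-b, d-d}

Derivation:
Fixpoint table:
  B0: | IN={} | OUT={b-b}
  B1: | IN={b-b} | OUT={b-b, d-d}
  B2: | IN={b-b, d-d} | OUT={b-b, d-d}
  B3: | IN={b-b, d-d} | OUT={a-a, d-d}

Merge at B2: IN[B2] = OUT[B1] = {b-b, d-d}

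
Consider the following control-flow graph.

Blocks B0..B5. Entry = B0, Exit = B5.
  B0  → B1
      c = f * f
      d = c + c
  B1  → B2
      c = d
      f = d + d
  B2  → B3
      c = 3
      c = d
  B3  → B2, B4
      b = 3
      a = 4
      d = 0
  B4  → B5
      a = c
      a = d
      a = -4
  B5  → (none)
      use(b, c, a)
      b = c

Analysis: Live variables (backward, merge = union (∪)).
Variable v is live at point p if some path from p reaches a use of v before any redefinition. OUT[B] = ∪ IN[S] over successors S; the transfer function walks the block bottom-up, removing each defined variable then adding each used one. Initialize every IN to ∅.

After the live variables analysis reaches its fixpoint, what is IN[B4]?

Per-block solution:
  B0: | IN={f} | OUT={d}
  B1: | IN={d} | OUT={d}
  B2: | IN={d} | OUT={c}
  B3: | IN={c} | OUT={b, c, d}
  B4: | IN={b, c, d} | OUT={a, b, c}
  B5: | IN={a, b, c} | OUT={}

Merge at B4: OUT[B4] = IN[B5] = {a, b, c}
Applying B4's transfer function to that OUT value gives IN[B4] (row B4 above).

Answer: {b, c, d}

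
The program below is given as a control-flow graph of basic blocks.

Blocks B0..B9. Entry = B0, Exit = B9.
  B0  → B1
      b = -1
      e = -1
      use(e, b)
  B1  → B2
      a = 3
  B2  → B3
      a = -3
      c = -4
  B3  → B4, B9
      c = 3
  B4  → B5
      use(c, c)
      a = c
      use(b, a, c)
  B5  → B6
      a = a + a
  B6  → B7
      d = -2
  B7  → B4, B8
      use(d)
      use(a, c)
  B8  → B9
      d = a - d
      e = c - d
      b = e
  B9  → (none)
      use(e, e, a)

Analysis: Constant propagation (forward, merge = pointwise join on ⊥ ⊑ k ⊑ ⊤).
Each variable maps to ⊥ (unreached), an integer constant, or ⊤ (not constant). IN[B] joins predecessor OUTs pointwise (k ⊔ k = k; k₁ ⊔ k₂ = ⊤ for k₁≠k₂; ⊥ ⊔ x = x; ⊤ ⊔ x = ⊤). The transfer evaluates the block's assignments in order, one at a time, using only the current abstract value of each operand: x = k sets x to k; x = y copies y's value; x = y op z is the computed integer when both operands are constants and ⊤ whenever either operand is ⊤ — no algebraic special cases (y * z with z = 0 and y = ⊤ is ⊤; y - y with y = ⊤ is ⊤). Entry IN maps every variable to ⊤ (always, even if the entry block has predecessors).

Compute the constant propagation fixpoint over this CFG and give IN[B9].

Answer: {a: ⊤, b: ⊤, c: 3, d: ⊤, e: ⊤, f: ⊤}

Working:
Per-block solution:
  B0:   IN=(all ⊤)   OUT={b:-1, e:-1; rest ⊤}
  B1:   IN={b:-1, e:-1; rest ⊤}   OUT={a:3, b:-1, e:-1; rest ⊤}
  B2:   IN={a:3, b:-1, e:-1; rest ⊤}   OUT={a:-3, b:-1, c:-4, e:-1; rest ⊤}
  B3:   IN={a:-3, b:-1, c:-4, e:-1; rest ⊤}   OUT={a:-3, b:-1, c:3, e:-1; rest ⊤}
  B4:   IN={b:-1, c:3, e:-1; rest ⊤}   OUT={a:3, b:-1, c:3, e:-1; rest ⊤}
  B5:   IN={a:3, b:-1, c:3, e:-1; rest ⊤}   OUT={a:6, b:-1, c:3, e:-1; rest ⊤}
  B6:   IN={a:6, b:-1, c:3, e:-1; rest ⊤}   OUT={a:6, b:-1, c:3, d:-2, e:-1; rest ⊤}
  B7:   IN={a:6, b:-1, c:3, d:-2, e:-1; rest ⊤}   OUT={a:6, b:-1, c:3, d:-2, e:-1; rest ⊤}
  B8:   IN={a:6, b:-1, c:3, d:-2, e:-1; rest ⊤}   OUT={a:6, b:-5, c:3, d:8, e:-5; rest ⊤}
  B9:   IN={c:3; rest ⊤}   OUT={c:3; rest ⊤}

Merge at B9: IN[B9] = OUT[B3] ⊔ OUT[B8] = {a: ⊤, b: ⊤, c: 3, d: ⊤, e: ⊤, f: ⊤}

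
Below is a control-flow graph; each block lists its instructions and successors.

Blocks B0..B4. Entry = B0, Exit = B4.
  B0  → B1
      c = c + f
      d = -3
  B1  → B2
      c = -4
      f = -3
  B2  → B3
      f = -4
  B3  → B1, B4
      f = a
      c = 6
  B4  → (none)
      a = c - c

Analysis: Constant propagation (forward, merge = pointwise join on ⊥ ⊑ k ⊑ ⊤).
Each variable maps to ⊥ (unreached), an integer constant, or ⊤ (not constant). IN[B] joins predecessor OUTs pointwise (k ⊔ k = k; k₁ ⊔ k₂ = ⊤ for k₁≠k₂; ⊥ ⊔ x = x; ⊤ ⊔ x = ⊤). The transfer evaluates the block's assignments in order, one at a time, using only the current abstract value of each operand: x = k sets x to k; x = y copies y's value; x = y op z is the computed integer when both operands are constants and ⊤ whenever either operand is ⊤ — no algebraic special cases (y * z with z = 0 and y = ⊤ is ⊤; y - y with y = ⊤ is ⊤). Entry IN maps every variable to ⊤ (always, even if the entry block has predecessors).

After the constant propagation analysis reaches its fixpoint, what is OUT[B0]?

Answer: {a: ⊤, b: ⊤, c: ⊤, d: -3, e: ⊤, f: ⊤}

Derivation:
Fixpoint table:
  B0: | IN=(all ⊤) | OUT={d:-3; rest ⊤}
  B1: | IN={d:-3; rest ⊤} | OUT={c:-4, d:-3, f:-3; rest ⊤}
  B2: | IN={c:-4, d:-3, f:-3; rest ⊤} | OUT={c:-4, d:-3, f:-4; rest ⊤}
  B3: | IN={c:-4, d:-3, f:-4; rest ⊤} | OUT={c:6, d:-3; rest ⊤}
  B4: | IN={c:6, d:-3; rest ⊤} | OUT={a:0, c:6, d:-3; rest ⊤}

B0 is the boundary node: IN[B0] = {a: ⊤, b: ⊤, c: ⊤, d: ⊤, e: ⊤, f: ⊤}
Applying B0's transfer function to that IN value gives OUT[B0] (row B0 above).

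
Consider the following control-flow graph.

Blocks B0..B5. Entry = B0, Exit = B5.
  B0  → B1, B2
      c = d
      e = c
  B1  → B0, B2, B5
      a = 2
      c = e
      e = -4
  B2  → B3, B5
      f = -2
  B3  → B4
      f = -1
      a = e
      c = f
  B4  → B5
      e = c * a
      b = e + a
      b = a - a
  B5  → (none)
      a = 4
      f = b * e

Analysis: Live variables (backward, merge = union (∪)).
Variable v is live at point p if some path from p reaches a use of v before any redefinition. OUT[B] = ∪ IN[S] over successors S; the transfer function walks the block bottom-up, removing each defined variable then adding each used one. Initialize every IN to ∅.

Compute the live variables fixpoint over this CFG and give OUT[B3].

Converged values:
  B0: | IN={b, d} | OUT={b, d, e}
  B1: | IN={b, d, e} | OUT={b, d, e}
  B2: | IN={b, e} | OUT={b, e}
  B3: | IN={e} | OUT={a, c}
  B4: | IN={a, c} | OUT={b, e}
  B5: | IN={b, e} | OUT={}

Merge at B3: OUT[B3] = IN[B4] = {a, c}

Answer: {a, c}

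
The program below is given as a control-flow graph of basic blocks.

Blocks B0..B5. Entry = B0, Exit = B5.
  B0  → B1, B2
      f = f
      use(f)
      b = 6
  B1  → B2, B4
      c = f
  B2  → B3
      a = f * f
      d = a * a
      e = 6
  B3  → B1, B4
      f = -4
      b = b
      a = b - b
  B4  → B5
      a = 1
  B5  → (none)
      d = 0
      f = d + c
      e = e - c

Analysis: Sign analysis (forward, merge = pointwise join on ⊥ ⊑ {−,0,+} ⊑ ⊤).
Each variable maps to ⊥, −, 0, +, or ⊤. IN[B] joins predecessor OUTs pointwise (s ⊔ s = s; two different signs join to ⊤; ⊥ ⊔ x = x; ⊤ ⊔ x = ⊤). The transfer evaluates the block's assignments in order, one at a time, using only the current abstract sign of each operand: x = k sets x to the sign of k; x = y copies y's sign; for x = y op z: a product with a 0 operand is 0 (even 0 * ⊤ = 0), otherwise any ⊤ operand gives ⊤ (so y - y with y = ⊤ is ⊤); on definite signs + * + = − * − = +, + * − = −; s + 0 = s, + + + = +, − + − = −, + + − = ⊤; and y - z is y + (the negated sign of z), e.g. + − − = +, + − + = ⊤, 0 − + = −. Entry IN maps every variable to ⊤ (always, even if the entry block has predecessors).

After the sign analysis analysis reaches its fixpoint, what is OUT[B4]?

Per-block solution:
  B0:  IN=(all ⊤)  OUT={b:+; rest ⊤}
  B1:  IN={b:+; rest ⊤}  OUT={b:+; rest ⊤}
  B2:  IN={b:+; rest ⊤}  OUT={b:+, e:+; rest ⊤}
  B3:  IN={b:+, e:+; rest ⊤}  OUT={b:+, e:+, f:-; rest ⊤}
  B4:  IN={b:+; rest ⊤}  OUT={a:+, b:+; rest ⊤}
  B5:  IN={a:+, b:+; rest ⊤}  OUT={a:+, b:+, d:0; rest ⊤}

Merge at B4: IN[B4] = OUT[B1] ⊔ OUT[B3] = {a: ⊤, b: +, c: ⊤, d: ⊤, e: ⊤, f: ⊤}
Applying B4's transfer function to that IN value gives OUT[B4] (row B4 above).

Answer: {a: +, b: +, c: ⊤, d: ⊤, e: ⊤, f: ⊤}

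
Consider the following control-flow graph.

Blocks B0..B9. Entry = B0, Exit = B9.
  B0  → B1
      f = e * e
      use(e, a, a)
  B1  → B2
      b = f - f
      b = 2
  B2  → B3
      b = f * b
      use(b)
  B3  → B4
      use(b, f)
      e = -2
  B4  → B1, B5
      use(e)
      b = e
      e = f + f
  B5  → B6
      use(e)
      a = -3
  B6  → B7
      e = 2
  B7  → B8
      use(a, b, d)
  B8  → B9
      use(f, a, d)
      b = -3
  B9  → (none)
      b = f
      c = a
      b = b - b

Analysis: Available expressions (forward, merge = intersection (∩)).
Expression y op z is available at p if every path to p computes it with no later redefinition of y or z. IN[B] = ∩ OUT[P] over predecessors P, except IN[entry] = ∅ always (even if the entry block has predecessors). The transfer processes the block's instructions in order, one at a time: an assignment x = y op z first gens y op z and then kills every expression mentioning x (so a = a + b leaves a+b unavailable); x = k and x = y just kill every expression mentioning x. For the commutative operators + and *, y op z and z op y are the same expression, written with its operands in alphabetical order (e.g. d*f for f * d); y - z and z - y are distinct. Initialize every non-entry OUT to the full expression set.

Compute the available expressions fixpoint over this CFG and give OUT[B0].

Per-block solution:
  B0: | IN={} | OUT={e*e}
  B1: | IN={} | OUT={f-f}
  B2: | IN={f-f} | OUT={f-f}
  B3: | IN={f-f} | OUT={f-f}
  B4: | IN={f-f} | OUT={f+f, f-f}
  B5: | IN={f+f, f-f} | OUT={f+f, f-f}
  B6: | IN={f+f, f-f} | OUT={f+f, f-f}
  B7: | IN={f+f, f-f} | OUT={f+f, f-f}
  B8: | IN={f+f, f-f} | OUT={f+f, f-f}
  B9: | IN={f+f, f-f} | OUT={f+f, f-f}

B0 is the boundary node: IN[B0] = {}
Applying B0's transfer function to that IN value gives OUT[B0] (row B0 above).

Answer: {e*e}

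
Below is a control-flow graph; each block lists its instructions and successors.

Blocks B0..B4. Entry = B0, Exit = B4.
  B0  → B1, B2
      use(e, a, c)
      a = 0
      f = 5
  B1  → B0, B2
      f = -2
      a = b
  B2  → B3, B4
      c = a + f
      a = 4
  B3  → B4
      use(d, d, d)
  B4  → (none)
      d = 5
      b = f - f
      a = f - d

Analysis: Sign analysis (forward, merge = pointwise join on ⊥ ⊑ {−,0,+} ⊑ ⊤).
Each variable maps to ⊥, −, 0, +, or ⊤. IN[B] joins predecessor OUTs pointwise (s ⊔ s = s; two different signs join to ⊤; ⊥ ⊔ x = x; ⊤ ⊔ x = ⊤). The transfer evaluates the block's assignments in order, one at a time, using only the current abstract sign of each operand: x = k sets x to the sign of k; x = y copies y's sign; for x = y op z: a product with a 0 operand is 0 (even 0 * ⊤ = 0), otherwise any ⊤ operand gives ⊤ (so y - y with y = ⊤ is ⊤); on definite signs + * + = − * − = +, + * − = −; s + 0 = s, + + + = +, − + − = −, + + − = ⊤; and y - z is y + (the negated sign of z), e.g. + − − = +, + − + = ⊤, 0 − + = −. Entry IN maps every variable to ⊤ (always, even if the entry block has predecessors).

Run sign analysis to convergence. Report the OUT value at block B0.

Per-block solution:
  B0:  IN=(all ⊤)  OUT={a:0, f:+; rest ⊤}
  B1:  IN={a:0, f:+; rest ⊤}  OUT={f:-; rest ⊤}
  B2:  IN=(all ⊤)  OUT={a:+; rest ⊤}
  B3:  IN={a:+; rest ⊤}  OUT={a:+; rest ⊤}
  B4:  IN={a:+; rest ⊤}  OUT={d:+; rest ⊤}

Merge at B0 (entry node, so the boundary value (all ⊤) is joined with the incoming edge(s)): IN[B0] = (all ⊤) ⊔ OUT[B1] = {a: ⊤, b: ⊤, c: ⊤, d: ⊤, e: ⊤, f: ⊤}
Applying B0's transfer function to that IN value gives OUT[B0] (row B0 above).

Answer: {a: 0, b: ⊤, c: ⊤, d: ⊤, e: ⊤, f: +}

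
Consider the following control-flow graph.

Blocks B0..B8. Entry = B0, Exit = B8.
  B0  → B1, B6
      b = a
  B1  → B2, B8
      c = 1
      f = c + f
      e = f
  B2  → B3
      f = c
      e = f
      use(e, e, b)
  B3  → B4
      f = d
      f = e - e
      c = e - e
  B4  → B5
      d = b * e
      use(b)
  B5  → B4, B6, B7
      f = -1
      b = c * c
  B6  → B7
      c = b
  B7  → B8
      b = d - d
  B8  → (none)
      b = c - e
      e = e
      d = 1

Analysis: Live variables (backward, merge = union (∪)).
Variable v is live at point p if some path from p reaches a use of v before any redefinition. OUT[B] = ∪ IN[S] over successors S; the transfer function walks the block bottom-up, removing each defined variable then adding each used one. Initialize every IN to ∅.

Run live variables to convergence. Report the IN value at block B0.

Answer: {a, d, e, f}

Derivation:
Per-block solution:
  B0:   IN={a, d, e, f}   OUT={b, d, e, f}
  B1:   IN={b, d, f}   OUT={b, c, d, e}
  B2:   IN={b, c, d}   OUT={b, d, e}
  B3:   IN={b, d, e}   OUT={b, c, e}
  B4:   IN={b, c, e}   OUT={c, d, e}
  B5:   IN={c, d, e}   OUT={b, c, d, e}
  B6:   IN={b, d, e}   OUT={c, d, e}
  B7:   IN={c, d, e}   OUT={c, e}
  B8:   IN={c, e}   OUT={}

Merge at B0: OUT[B0] = IN[B1] ⊔ IN[B6] = {b, d, e, f}
Applying B0's transfer function to that OUT value gives IN[B0] (row B0 above).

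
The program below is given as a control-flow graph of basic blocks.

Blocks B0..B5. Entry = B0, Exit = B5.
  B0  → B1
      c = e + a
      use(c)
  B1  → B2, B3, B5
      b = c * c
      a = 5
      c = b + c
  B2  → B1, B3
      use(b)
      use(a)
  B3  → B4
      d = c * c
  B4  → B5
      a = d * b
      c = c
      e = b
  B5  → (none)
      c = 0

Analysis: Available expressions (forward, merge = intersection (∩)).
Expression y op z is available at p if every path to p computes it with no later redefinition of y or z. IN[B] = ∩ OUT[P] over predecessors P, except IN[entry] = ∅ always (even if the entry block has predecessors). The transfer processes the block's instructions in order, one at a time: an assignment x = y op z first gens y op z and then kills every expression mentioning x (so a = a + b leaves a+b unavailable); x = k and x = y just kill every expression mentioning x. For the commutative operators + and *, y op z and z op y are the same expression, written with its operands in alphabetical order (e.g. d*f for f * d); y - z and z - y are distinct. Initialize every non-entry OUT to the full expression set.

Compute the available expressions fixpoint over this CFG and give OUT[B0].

Per-block solution:
  B0:   IN={}   OUT={a+e}
  B1:   IN={}   OUT={}
  B2:   IN={}   OUT={}
  B3:   IN={}   OUT={c*c}
  B4:   IN={c*c}   OUT={b*d}
  B5:   IN={}   OUT={}

B0 is the boundary node: IN[B0] = {}
Applying B0's transfer function to that IN value gives OUT[B0] (row B0 above).

Answer: {a+e}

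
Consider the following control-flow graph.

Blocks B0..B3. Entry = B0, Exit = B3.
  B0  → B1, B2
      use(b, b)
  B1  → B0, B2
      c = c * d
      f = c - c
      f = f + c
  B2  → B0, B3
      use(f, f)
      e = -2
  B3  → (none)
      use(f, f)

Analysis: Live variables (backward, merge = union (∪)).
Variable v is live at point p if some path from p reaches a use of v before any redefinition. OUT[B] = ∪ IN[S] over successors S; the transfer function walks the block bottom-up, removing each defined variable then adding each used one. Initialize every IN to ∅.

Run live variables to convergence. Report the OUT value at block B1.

Answer: {b, c, d, f}

Trace:
Converged values:
  B0: | IN={b, c, d, f} | OUT={b, c, d, f}
  B1: | IN={b, c, d} | OUT={b, c, d, f}
  B2: | IN={b, c, d, f} | OUT={b, c, d, f}
  B3: | IN={f} | OUT={}

Merge at B1: OUT[B1] = IN[B0] ⊔ IN[B2] = {b, c, d, f}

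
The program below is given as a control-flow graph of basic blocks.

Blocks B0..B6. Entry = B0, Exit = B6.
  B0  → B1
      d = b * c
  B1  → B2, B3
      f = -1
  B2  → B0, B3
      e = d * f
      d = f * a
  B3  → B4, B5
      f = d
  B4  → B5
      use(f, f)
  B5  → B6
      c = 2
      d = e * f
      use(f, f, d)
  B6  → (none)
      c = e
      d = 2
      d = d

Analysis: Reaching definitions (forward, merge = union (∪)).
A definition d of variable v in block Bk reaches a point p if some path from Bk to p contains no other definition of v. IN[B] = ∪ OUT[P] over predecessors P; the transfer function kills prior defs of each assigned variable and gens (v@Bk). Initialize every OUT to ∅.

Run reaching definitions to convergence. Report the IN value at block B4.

Per-block solution:
  B0:   IN={d@B2, e@B2, f@B1}   OUT={d@B0, e@B2, f@B1}
  B1:   IN={d@B0, e@B2, f@B1}   OUT={d@B0, e@B2, f@B1}
  B2:   IN={d@B0, e@B2, f@B1}   OUT={d@B2, e@B2, f@B1}
  B3:   IN={d@B0, d@B2, e@B2, f@B1}   OUT={d@B0, d@B2, e@B2, f@B3}
  B4:   IN={d@B0, d@B2, e@B2, f@B3}   OUT={d@B0, d@B2, e@B2, f@B3}
  B5:   IN={d@B0, d@B2, e@B2, f@B3}   OUT={c@B5, d@B5, e@B2, f@B3}
  B6:   IN={c@B5, d@B5, e@B2, f@B3}   OUT={c@B6, d@B6, e@B2, f@B3}

Merge at B4: IN[B4] = OUT[B3] = {d@B0, d@B2, e@B2, f@B3}

Answer: {d@B0, d@B2, e@B2, f@B3}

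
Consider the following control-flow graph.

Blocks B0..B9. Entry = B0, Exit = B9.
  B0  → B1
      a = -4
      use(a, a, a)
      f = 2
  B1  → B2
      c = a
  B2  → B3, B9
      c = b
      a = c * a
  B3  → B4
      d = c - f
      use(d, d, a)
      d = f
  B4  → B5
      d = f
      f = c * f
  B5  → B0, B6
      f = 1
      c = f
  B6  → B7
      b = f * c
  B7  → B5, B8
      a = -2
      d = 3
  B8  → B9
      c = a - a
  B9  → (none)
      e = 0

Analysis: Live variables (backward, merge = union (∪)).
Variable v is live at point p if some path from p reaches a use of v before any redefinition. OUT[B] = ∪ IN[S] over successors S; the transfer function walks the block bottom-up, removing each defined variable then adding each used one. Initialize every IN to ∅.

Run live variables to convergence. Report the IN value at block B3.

Answer: {a, b, c, f}

Trace:
Converged values:
  B0:  IN={b}  OUT={a, b, f}
  B1:  IN={a, b, f}  OUT={a, b, f}
  B2:  IN={a, b, f}  OUT={a, b, c, f}
  B3:  IN={a, b, c, f}  OUT={b, c, f}
  B4:  IN={b, c, f}  OUT={b}
  B5:  IN={b}  OUT={b, c, f}
  B6:  IN={c, f}  OUT={b}
  B7:  IN={b}  OUT={a, b}
  B8:  IN={a}  OUT={}
  B9:  IN={}  OUT={}

Merge at B3: OUT[B3] = IN[B4] = {b, c, f}
Applying B3's transfer function to that OUT value gives IN[B3] (row B3 above).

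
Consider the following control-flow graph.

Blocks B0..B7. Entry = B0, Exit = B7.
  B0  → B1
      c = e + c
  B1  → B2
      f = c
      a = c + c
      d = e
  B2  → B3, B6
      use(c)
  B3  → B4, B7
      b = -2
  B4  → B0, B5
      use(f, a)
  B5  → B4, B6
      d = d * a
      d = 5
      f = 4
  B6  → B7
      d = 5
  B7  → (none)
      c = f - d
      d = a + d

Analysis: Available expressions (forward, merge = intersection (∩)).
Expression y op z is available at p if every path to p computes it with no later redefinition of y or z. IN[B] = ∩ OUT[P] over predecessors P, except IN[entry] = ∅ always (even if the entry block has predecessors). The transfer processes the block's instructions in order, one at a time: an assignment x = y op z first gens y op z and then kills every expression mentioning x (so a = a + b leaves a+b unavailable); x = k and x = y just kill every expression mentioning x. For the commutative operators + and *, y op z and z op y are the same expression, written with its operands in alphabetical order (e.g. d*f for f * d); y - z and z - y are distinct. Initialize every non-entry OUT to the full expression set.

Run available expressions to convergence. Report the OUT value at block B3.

Per-block solution:
  B0:   IN={}   OUT={}
  B1:   IN={}   OUT={c+c}
  B2:   IN={c+c}   OUT={c+c}
  B3:   IN={c+c}   OUT={c+c}
  B4:   IN={c+c}   OUT={c+c}
  B5:   IN={c+c}   OUT={c+c}
  B6:   IN={c+c}   OUT={c+c}
  B7:   IN={c+c}   OUT={}

Merge at B3: IN[B3] = OUT[B2] = {c+c}
Applying B3's transfer function to that IN value gives OUT[B3] (row B3 above).

Answer: {c+c}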